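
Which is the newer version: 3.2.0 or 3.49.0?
3.49.0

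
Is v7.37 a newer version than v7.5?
Yes. Version numbers are compared segment by segment as integers, not as decimals: minor version 37 > 5, so v7.37 > v7.5 (even though the decimal 7.37 < 7.5).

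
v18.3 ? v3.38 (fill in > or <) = >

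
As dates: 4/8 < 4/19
True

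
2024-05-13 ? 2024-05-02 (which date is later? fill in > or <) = >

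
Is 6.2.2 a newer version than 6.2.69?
No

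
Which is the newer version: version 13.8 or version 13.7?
version 13.8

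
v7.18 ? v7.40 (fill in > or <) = <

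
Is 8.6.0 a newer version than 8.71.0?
No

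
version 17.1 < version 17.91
True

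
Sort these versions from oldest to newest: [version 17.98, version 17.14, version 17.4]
[version 17.4, version 17.14, version 17.98]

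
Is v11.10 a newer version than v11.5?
Yes. Version numbers are compared segment by segment as integers, not as decimals: minor version 10 > 5, so v11.10 > v11.5 (even though the decimal 11.10 < 11.5).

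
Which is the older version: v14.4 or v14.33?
v14.4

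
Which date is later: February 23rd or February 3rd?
February 23rd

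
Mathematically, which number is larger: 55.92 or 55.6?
55.92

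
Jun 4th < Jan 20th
False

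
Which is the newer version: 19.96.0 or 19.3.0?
19.96.0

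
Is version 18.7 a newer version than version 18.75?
No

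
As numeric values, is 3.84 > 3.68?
True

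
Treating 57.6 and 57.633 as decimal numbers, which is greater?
57.633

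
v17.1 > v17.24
False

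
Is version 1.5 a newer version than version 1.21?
No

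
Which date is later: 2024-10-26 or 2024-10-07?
2024-10-26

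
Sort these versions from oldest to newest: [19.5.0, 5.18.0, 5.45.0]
[5.18.0, 5.45.0, 19.5.0]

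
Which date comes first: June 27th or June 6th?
June 6th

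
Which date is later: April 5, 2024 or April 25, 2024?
April 25, 2024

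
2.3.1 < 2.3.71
True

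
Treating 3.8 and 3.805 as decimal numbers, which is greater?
3.805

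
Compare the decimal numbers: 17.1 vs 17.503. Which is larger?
17.503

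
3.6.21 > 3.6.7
True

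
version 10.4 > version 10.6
False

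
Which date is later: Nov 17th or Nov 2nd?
Nov 17th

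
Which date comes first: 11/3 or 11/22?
11/3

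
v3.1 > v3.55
False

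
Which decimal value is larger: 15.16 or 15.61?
15.61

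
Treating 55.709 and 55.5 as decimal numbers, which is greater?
55.709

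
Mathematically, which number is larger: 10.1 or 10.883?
10.883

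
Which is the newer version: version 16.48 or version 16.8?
version 16.48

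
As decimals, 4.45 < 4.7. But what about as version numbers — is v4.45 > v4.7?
True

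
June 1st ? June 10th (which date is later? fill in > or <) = <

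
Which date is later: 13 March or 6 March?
13 March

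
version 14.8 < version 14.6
False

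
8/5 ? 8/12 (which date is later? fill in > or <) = <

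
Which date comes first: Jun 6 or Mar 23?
Mar 23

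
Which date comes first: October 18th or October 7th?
October 7th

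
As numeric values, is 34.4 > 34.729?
False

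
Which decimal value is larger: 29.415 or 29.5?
29.5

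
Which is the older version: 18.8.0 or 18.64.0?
18.8.0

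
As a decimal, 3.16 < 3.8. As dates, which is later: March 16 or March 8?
March 16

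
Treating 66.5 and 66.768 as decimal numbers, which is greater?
66.768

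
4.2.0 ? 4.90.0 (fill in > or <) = <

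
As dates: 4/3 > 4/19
False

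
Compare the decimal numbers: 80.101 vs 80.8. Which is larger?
80.8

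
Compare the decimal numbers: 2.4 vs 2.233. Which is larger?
2.4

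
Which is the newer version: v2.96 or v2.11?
v2.96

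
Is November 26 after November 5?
Yes. Day 26 comes after day 5 in November — this is a date comparison, not a decimal one (the decimal 11.26 would be smaller than 11.5).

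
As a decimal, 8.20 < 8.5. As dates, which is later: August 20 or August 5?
August 20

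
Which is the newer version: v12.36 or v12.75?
v12.75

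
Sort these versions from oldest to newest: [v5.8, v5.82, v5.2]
[v5.2, v5.8, v5.82]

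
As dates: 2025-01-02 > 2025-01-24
False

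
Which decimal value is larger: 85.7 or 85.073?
85.7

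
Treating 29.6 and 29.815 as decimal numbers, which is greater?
29.815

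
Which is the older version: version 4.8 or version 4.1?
version 4.1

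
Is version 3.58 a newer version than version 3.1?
Yes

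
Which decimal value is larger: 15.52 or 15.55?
15.55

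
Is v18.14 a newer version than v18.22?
No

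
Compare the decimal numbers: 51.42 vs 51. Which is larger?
51.42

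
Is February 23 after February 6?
Yes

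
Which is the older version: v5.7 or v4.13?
v4.13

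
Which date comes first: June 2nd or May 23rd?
May 23rd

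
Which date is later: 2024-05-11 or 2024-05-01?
2024-05-11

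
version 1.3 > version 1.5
False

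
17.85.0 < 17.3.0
False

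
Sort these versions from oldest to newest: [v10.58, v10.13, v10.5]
[v10.5, v10.13, v10.58]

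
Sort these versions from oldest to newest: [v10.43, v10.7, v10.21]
[v10.7, v10.21, v10.43]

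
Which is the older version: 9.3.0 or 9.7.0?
9.3.0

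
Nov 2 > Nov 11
False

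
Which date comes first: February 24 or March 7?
February 24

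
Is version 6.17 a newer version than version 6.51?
No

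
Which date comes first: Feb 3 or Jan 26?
Jan 26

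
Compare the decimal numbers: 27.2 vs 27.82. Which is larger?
27.82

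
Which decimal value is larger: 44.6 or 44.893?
44.893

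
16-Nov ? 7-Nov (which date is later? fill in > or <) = >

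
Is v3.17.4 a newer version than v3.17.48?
No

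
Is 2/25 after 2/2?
Yes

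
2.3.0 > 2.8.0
False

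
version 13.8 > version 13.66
False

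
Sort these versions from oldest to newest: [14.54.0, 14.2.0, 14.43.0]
[14.2.0, 14.43.0, 14.54.0]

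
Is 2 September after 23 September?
No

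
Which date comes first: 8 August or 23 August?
8 August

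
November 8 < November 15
True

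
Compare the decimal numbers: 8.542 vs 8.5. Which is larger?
8.542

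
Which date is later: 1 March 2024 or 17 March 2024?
17 March 2024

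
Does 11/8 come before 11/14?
Yes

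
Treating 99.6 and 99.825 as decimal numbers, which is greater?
99.825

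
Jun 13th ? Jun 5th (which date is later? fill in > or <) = >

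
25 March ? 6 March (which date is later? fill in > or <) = >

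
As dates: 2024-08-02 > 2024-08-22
False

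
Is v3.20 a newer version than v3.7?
Yes. Version numbers are compared segment by segment as integers, not as decimals: minor version 20 > 7, so v3.20 > v3.7 (even though the decimal 3.20 < 3.7).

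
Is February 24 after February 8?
Yes. Day 24 comes after day 8 in February — this is a date comparison, not a decimal one (the decimal 2.24 would be smaller than 2.8).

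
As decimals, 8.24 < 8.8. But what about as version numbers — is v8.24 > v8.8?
True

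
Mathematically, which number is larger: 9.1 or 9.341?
9.341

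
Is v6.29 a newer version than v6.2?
Yes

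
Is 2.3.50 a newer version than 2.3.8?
Yes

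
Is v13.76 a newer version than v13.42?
Yes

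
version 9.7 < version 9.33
True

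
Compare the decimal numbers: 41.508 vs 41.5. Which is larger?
41.508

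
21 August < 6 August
False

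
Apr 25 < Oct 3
True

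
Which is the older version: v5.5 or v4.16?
v4.16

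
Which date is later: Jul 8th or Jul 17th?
Jul 17th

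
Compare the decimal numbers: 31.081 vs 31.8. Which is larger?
31.8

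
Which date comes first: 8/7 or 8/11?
8/7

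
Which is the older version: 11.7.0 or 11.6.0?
11.6.0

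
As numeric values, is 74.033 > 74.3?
False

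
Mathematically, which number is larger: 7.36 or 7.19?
7.36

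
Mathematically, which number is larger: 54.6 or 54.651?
54.651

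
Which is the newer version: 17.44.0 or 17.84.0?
17.84.0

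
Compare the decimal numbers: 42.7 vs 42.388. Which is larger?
42.7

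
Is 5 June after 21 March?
Yes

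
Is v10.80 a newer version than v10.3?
Yes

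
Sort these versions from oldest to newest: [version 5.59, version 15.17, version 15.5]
[version 5.59, version 15.5, version 15.17]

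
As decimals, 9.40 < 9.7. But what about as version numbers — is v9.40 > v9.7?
True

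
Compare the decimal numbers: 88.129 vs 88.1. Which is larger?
88.129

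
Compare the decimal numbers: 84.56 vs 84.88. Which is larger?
84.88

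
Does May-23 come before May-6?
No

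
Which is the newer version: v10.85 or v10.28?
v10.85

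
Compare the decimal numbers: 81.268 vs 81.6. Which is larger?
81.6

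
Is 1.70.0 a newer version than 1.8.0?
Yes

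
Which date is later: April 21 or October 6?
October 6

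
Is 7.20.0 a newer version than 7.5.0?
Yes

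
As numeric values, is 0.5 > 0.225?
True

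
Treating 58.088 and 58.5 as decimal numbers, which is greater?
58.5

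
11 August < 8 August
False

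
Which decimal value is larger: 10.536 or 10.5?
10.536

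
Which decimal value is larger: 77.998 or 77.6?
77.998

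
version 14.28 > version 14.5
True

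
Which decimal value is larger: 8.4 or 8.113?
8.4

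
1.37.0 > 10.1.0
False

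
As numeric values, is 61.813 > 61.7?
True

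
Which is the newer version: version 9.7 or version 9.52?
version 9.52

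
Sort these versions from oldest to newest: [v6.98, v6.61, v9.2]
[v6.61, v6.98, v9.2]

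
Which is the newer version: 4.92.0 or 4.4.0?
4.92.0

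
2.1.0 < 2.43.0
True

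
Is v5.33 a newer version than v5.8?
Yes. Version numbers are compared segment by segment as integers, not as decimals: minor version 33 > 8, so v5.33 > v5.8 (even though the decimal 5.33 < 5.8).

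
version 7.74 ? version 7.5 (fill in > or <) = >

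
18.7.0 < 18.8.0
True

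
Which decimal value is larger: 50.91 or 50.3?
50.91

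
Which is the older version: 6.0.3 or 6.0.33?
6.0.3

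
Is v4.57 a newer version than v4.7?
Yes. Version numbers are compared segment by segment as integers, not as decimals: minor version 57 > 7, so v4.57 > v4.7 (even though the decimal 4.57 < 4.7).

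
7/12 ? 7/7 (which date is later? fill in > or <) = >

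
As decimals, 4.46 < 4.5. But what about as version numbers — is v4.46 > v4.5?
True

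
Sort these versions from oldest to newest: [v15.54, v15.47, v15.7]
[v15.7, v15.47, v15.54]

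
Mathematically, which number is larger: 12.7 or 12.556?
12.7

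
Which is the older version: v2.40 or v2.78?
v2.40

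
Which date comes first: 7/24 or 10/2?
7/24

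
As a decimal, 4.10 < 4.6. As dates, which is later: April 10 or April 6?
April 10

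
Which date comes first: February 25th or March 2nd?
February 25th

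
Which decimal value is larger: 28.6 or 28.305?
28.6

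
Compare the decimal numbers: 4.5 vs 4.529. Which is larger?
4.529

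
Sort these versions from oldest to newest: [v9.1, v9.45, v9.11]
[v9.1, v9.11, v9.45]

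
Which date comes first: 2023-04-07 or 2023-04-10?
2023-04-07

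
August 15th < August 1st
False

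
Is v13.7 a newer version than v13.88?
No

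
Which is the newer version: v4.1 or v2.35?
v4.1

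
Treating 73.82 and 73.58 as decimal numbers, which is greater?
73.82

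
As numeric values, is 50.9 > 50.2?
True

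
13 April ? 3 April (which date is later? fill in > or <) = >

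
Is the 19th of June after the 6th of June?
Yes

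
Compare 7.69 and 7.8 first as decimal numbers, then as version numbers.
As decimals: 7.69 < 7.8. As versions: v7.69 > v7.8 (minor version 69 > 8).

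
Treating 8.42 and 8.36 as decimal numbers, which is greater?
8.42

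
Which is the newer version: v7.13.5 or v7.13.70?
v7.13.70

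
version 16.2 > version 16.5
False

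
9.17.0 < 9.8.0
False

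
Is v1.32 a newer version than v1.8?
Yes. Version numbers are compared segment by segment as integers, not as decimals: minor version 32 > 8, so v1.32 > v1.8 (even though the decimal 1.32 < 1.8).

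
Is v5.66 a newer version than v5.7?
Yes. Version numbers are compared segment by segment as integers, not as decimals: minor version 66 > 7, so v5.66 > v5.7 (even though the decimal 5.66 < 5.7).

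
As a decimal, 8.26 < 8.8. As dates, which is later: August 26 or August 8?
August 26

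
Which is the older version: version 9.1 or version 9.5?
version 9.1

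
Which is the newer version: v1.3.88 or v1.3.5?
v1.3.88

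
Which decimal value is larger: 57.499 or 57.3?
57.499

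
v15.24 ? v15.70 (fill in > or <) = <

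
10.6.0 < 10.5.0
False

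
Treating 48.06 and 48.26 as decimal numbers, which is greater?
48.26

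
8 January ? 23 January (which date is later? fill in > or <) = <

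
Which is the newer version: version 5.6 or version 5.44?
version 5.44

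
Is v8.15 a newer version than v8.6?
Yes. Version numbers are compared segment by segment as integers, not as decimals: minor version 15 > 6, so v8.15 > v8.6 (even though the decimal 8.15 < 8.6).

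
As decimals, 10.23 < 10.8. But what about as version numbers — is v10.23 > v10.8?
True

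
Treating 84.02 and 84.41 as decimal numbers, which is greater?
84.41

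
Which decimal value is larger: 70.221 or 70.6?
70.6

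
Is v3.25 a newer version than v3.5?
Yes. Version numbers are compared segment by segment as integers, not as decimals: minor version 25 > 5, so v3.25 > v3.5 (even though the decimal 3.25 < 3.5).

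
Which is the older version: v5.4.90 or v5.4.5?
v5.4.5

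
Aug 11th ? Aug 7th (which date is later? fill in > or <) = >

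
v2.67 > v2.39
True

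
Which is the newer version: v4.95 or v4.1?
v4.95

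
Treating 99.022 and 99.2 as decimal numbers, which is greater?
99.2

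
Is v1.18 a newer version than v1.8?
Yes. Version numbers are compared segment by segment as integers, not as decimals: minor version 18 > 8, so v1.18 > v1.8 (even though the decimal 1.18 < 1.8).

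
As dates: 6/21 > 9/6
False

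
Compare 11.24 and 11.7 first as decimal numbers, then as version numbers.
As decimals: 11.24 < 11.7. As versions: v11.24 > v11.7 (minor version 24 > 7).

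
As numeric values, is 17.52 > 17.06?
True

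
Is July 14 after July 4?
Yes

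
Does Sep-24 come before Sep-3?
No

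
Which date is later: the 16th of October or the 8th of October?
the 16th of October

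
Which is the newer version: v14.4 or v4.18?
v14.4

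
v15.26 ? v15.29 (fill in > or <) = <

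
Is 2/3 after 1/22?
Yes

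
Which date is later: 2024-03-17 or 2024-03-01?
2024-03-17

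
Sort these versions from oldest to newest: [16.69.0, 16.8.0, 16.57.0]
[16.8.0, 16.57.0, 16.69.0]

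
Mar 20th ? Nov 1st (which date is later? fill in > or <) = <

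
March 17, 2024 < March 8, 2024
False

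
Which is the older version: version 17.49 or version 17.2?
version 17.2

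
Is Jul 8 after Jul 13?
No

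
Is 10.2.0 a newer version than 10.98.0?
No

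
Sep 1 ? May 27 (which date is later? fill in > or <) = >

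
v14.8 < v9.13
False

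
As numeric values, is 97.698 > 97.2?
True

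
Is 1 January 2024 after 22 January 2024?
No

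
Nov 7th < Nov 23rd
True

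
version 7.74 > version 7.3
True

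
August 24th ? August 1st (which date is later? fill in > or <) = >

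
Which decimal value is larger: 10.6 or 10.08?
10.6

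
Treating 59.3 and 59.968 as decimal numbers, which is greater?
59.968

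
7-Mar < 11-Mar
True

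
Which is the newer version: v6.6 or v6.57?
v6.57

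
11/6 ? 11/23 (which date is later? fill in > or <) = <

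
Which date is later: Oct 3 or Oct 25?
Oct 25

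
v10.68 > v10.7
True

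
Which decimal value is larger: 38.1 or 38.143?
38.143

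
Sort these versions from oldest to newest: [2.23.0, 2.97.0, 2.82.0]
[2.23.0, 2.82.0, 2.97.0]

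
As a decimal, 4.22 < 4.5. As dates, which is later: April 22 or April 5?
April 22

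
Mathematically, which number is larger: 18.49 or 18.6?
18.6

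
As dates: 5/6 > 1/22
True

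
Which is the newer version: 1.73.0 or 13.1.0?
13.1.0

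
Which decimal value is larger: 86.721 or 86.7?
86.721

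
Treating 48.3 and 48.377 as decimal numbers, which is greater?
48.377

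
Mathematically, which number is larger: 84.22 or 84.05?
84.22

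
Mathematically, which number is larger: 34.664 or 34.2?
34.664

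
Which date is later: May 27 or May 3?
May 27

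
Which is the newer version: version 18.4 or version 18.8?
version 18.8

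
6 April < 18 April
True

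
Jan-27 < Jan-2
False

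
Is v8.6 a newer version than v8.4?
Yes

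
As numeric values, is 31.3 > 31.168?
True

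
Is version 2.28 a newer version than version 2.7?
Yes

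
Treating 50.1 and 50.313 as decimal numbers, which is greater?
50.313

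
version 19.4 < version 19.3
False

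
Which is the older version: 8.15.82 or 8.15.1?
8.15.1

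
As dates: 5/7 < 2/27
False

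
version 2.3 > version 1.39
True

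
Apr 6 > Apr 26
False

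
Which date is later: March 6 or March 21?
March 21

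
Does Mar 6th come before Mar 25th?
Yes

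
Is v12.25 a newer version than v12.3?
Yes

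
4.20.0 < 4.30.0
True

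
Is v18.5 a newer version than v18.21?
No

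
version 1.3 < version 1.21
True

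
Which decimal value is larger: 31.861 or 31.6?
31.861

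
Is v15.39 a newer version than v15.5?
Yes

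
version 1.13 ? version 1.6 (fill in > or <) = >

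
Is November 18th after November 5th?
Yes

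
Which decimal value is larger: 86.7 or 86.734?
86.734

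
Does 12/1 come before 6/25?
No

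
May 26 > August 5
False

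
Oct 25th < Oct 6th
False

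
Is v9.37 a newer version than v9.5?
Yes. Version numbers are compared segment by segment as integers, not as decimals: minor version 37 > 5, so v9.37 > v9.5 (even though the decimal 9.37 < 9.5).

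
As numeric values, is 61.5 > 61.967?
False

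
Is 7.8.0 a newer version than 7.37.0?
No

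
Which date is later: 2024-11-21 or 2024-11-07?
2024-11-21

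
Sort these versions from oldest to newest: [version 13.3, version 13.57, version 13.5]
[version 13.3, version 13.5, version 13.57]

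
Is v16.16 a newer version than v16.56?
No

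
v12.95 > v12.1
True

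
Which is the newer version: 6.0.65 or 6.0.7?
6.0.65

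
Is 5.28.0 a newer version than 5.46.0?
No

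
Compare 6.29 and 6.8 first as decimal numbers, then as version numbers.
As decimals: 6.29 < 6.8. As versions: v6.29 > v6.8 (minor version 29 > 8).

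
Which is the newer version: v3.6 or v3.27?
v3.27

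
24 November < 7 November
False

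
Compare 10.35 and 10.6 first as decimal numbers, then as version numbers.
As decimals: 10.35 < 10.6. As versions: v10.35 > v10.6 (minor version 35 > 6).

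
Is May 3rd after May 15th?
No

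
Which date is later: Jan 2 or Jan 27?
Jan 27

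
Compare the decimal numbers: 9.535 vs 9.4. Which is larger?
9.535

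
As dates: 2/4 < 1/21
False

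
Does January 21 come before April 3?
Yes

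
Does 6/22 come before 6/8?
No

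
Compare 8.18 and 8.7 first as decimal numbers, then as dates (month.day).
As decimals: 8.18 < 8.7. As dates: 8/18 is later than 8/7 (day 18 > day 7).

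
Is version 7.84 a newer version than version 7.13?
Yes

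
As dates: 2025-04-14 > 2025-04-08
True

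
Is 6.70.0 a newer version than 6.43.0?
Yes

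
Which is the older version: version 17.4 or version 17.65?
version 17.4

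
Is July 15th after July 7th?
Yes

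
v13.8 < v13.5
False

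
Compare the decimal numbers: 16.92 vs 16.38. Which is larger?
16.92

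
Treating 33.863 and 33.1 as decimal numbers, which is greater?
33.863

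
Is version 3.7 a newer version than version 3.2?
Yes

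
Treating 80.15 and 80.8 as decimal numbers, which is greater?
80.8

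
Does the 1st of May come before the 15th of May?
Yes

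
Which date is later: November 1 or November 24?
November 24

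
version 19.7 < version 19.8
True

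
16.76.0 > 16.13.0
True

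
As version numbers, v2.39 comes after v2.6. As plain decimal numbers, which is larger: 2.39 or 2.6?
2.6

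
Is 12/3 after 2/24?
Yes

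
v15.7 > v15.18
False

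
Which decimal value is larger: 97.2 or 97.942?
97.942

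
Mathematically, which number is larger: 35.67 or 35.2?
35.67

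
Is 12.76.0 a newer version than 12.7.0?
Yes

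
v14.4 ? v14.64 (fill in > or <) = <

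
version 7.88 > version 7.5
True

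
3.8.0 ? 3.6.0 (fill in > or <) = >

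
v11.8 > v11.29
False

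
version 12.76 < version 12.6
False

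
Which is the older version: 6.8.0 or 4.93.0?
4.93.0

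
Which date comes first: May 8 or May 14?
May 8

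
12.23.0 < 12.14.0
False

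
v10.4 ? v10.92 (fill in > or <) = <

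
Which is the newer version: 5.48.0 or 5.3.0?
5.48.0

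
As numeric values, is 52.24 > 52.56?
False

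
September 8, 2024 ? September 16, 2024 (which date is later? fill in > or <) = <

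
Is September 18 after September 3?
Yes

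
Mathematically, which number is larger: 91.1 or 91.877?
91.877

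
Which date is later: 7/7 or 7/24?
7/24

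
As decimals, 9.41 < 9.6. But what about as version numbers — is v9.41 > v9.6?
True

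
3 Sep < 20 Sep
True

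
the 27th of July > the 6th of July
True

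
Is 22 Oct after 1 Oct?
Yes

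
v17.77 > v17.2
True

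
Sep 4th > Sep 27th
False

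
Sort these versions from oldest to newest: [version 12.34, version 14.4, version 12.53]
[version 12.34, version 12.53, version 14.4]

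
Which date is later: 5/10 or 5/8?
5/10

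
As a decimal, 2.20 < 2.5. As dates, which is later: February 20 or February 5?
February 20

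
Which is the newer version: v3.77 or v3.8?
v3.77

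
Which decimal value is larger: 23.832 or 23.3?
23.832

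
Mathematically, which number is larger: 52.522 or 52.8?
52.8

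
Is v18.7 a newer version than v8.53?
Yes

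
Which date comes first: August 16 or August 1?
August 1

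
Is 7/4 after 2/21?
Yes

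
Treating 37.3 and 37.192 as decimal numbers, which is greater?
37.3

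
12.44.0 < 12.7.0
False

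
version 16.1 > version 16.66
False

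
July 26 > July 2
True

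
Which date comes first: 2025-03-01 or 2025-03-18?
2025-03-01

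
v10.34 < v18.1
True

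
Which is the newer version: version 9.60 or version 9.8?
version 9.60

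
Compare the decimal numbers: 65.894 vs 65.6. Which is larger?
65.894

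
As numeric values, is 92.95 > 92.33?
True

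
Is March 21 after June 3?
No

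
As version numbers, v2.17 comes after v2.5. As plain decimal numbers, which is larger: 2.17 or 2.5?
2.5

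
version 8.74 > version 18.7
False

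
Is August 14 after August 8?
Yes. Day 14 comes after day 8 in August — this is a date comparison, not a decimal one (the decimal 8.14 would be smaller than 8.8).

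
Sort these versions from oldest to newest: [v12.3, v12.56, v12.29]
[v12.3, v12.29, v12.56]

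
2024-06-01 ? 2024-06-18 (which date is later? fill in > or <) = <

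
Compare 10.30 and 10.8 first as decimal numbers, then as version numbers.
As decimals: 10.30 < 10.8. As versions: v10.30 > v10.8 (minor version 30 > 8).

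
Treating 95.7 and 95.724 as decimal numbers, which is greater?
95.724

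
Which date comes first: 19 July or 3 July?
3 July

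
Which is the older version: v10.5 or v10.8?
v10.5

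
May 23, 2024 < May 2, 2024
False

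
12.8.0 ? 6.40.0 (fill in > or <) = >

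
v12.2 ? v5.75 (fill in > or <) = >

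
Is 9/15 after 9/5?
Yes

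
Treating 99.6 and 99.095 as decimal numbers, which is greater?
99.6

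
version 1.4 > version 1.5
False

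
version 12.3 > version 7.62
True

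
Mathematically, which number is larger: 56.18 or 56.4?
56.4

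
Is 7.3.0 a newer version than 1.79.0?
Yes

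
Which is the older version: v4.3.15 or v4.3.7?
v4.3.7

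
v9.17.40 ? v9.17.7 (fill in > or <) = >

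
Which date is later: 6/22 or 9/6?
9/6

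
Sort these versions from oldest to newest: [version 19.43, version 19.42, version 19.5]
[version 19.5, version 19.42, version 19.43]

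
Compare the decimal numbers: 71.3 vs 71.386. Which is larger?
71.386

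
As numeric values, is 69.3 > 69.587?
False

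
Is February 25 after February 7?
Yes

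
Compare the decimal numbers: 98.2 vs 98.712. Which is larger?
98.712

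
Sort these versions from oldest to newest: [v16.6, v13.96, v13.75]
[v13.75, v13.96, v16.6]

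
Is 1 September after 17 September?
No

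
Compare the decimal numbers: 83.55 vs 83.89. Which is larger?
83.89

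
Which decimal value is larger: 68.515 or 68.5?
68.515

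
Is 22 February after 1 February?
Yes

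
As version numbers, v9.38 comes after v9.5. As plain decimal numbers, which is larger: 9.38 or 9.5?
9.5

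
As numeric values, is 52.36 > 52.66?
False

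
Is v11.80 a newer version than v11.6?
Yes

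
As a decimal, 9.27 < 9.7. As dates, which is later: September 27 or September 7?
September 27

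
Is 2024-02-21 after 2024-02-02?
Yes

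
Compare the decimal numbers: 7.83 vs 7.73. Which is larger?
7.83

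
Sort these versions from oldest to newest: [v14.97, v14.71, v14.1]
[v14.1, v14.71, v14.97]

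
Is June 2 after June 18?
No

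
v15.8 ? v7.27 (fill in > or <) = >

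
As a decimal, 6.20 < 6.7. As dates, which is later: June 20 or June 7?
June 20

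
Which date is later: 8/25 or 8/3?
8/25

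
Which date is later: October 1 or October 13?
October 13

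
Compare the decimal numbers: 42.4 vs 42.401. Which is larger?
42.401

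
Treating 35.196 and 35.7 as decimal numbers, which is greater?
35.7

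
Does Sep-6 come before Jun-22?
No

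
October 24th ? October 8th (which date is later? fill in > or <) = >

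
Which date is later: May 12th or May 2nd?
May 12th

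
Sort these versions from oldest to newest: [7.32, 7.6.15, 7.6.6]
[7.6.6, 7.6.15, 7.32]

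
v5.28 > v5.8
True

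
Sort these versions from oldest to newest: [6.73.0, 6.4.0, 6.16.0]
[6.4.0, 6.16.0, 6.73.0]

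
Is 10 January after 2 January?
Yes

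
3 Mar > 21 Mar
False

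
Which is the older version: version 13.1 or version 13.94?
version 13.1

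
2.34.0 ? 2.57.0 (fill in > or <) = <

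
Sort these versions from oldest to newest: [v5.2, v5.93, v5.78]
[v5.2, v5.78, v5.93]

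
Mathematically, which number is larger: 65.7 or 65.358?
65.7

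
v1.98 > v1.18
True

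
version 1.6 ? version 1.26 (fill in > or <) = <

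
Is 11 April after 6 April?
Yes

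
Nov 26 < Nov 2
False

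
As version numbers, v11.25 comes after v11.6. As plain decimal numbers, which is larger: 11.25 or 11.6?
11.6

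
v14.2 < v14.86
True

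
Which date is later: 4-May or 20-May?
20-May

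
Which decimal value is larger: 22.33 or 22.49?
22.49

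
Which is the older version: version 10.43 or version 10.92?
version 10.43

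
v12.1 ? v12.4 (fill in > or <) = <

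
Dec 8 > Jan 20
True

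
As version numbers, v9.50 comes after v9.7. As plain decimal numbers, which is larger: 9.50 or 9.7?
9.7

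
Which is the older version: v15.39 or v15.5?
v15.5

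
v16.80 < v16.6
False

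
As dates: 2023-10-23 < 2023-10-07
False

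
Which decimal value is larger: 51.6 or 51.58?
51.6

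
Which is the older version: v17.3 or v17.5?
v17.3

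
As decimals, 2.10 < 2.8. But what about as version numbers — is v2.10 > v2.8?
True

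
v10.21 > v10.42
False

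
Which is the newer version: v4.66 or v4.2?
v4.66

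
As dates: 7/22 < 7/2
False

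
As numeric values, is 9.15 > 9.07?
True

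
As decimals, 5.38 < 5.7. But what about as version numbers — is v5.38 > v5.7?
True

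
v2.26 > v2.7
True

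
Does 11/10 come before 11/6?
No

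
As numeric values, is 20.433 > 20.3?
True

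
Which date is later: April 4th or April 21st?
April 21st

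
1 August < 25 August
True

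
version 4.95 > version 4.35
True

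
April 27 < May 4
True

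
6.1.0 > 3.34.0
True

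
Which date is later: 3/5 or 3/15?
3/15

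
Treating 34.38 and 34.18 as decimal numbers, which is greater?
34.38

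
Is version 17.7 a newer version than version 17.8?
No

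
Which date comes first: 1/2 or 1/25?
1/2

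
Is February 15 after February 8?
Yes. Day 15 comes after day 8 in February — this is a date comparison, not a decimal one (the decimal 2.15 would be smaller than 2.8).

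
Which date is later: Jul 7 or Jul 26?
Jul 26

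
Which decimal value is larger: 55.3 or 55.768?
55.768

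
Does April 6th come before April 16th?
Yes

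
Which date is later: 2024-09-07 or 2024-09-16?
2024-09-16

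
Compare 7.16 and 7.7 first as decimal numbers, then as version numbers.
As decimals: 7.16 < 7.7. As versions: v7.16 > v7.7 (minor version 16 > 7).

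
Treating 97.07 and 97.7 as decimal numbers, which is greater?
97.7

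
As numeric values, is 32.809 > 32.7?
True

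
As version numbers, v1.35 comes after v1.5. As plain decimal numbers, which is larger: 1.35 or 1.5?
1.5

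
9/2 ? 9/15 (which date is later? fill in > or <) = <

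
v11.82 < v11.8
False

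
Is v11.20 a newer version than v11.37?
No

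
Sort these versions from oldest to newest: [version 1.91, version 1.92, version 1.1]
[version 1.1, version 1.91, version 1.92]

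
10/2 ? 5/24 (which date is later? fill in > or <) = >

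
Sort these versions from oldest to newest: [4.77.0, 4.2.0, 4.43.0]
[4.2.0, 4.43.0, 4.77.0]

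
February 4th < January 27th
False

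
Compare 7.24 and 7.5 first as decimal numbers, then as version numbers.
As decimals: 7.24 < 7.5. As versions: v7.24 > v7.5 (minor version 24 > 5).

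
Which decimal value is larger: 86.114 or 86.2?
86.2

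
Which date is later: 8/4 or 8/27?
8/27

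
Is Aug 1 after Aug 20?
No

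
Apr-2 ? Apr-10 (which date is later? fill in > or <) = <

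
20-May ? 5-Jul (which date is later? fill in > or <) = <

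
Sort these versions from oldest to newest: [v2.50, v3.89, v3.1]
[v2.50, v3.1, v3.89]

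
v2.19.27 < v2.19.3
False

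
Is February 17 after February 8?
Yes. Day 17 comes after day 8 in February — this is a date comparison, not a decimal one (the decimal 2.17 would be smaller than 2.8).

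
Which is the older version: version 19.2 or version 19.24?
version 19.2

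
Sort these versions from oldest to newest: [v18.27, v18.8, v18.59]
[v18.8, v18.27, v18.59]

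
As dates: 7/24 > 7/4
True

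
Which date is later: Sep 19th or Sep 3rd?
Sep 19th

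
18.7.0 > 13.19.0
True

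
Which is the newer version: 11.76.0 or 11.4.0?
11.76.0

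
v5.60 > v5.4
True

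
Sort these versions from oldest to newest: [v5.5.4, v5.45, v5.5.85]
[v5.5.4, v5.5.85, v5.45]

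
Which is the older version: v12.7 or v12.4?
v12.4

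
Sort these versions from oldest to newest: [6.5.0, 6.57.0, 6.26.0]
[6.5.0, 6.26.0, 6.57.0]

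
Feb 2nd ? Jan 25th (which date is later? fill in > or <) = >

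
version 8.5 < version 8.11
True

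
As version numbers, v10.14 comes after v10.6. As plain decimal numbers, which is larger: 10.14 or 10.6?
10.6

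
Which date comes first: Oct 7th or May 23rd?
May 23rd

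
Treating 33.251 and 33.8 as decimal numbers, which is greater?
33.8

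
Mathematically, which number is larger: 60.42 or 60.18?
60.42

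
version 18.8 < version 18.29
True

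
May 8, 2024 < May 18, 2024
True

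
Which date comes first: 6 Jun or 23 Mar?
23 Mar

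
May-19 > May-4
True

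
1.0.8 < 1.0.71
True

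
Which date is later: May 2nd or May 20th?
May 20th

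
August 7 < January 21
False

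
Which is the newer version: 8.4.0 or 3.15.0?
8.4.0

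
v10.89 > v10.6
True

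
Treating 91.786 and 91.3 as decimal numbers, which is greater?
91.786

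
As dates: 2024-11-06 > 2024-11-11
False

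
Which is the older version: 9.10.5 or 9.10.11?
9.10.5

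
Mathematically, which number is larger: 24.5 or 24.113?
24.5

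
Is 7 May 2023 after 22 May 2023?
No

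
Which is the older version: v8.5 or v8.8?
v8.5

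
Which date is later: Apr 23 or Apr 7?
Apr 23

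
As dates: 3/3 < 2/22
False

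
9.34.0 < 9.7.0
False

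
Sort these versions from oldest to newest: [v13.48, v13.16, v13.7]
[v13.7, v13.16, v13.48]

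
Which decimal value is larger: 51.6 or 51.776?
51.776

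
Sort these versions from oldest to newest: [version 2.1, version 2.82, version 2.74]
[version 2.1, version 2.74, version 2.82]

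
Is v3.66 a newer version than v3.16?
Yes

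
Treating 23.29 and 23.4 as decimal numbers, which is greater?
23.4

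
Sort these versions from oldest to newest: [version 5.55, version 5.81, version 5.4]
[version 5.4, version 5.55, version 5.81]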